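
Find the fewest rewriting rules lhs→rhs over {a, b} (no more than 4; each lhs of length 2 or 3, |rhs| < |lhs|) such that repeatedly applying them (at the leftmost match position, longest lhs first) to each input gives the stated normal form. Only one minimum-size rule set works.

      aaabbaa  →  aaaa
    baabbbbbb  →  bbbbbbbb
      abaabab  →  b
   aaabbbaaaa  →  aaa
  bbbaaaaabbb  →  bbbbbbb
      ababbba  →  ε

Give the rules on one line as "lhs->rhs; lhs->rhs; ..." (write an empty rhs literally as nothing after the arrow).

abb->; ba->; baa->bb

  | aaabbaa => aaaa
  | baabbbbbb => bbbbbbbb
  | abaabab => abbbab => bab => b
  | aaabbbaaaa => aabaaaa => aabbaa => aaa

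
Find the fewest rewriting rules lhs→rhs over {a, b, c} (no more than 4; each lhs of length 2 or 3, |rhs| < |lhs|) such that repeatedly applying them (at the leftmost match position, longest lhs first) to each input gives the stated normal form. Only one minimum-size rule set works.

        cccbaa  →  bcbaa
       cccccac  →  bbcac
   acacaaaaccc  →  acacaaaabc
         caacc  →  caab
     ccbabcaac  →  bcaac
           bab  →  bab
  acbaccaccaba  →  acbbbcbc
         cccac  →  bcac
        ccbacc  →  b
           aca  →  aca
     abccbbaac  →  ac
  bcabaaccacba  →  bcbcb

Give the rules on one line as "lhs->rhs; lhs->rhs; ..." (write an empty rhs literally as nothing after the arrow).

  | cccbaa => bcbaa
  | cccccac => bcccac => bbcac
  | acacaaaaccc => acacaaaabc
  | caacc => caab

aba->bc; bba->; cc->b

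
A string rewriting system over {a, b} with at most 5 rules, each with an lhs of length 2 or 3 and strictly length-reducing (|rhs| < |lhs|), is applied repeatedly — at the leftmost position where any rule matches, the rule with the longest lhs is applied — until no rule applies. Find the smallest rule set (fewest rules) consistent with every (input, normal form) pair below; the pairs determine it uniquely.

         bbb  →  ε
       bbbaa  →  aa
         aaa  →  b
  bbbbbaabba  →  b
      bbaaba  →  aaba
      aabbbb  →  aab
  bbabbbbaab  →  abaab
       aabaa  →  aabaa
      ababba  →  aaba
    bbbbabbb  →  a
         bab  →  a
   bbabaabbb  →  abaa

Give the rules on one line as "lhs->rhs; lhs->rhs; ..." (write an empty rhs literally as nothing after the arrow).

aaa->b; bab->a; bb->; bbb->

  | bbb => ε
  | bbbaa => aa
  | aaa => b
  | bbbbbaabba => bbaabba => aabba => aaa => b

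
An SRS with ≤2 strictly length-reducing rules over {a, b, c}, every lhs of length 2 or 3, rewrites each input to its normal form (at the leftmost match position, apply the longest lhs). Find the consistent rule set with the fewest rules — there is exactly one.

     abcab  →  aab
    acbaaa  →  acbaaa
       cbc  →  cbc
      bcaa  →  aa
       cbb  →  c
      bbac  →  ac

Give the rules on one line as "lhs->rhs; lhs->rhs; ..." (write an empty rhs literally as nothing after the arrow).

  | abcab => aab
  | acbaaa
  | cbc
  | bcaa => aa

bb->; bca->a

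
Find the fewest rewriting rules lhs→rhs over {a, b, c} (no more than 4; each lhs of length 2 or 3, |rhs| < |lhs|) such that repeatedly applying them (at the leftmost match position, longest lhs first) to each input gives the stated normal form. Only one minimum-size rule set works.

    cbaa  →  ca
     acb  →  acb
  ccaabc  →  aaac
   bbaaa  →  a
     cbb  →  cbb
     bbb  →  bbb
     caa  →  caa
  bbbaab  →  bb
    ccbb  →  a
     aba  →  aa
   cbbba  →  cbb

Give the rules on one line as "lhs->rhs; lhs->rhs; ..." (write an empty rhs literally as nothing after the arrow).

ab->a; ba->; cc->a

  | cbaa => ca
  | acb
  | ccaabc => aaabc => aaac
  | bbaaa => baa => a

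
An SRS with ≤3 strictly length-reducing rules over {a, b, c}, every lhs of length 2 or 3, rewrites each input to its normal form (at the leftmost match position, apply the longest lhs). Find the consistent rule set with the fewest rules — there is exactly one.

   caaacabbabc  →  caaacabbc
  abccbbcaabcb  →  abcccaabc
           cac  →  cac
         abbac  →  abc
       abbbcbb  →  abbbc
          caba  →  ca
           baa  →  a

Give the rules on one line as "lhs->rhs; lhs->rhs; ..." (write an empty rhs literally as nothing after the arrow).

ba->; cb->c

  | caaacabbabc => caaacabbc
  | abccbbcaabcb => abccbcaabcb => abcccaabcb => abcccaabc
  | cac
  | abbac => abc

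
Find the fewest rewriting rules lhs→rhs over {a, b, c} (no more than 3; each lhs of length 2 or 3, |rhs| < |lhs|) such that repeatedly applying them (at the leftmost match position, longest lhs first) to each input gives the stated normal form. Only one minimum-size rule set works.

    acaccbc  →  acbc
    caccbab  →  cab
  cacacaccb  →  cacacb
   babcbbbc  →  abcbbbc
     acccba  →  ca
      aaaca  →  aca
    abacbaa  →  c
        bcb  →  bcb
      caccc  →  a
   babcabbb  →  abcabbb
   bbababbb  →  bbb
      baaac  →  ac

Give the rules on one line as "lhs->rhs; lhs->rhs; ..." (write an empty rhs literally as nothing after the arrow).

aa->; ba->a; cc->a

  | acaccbc => acaabc => acbc
  | caccbab => caabab => cbab => cab
  | cacacaccb => cacacaab => cacacb
  | babcbbbc => abcbbbc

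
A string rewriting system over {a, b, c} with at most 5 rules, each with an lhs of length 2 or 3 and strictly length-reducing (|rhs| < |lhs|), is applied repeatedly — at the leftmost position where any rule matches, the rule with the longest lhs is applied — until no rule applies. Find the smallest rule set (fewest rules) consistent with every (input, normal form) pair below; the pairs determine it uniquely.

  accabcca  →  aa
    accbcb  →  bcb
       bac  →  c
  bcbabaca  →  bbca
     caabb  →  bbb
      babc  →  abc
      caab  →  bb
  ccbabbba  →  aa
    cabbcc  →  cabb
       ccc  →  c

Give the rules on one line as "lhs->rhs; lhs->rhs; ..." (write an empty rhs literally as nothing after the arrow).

  | accabcca => ccabcca => abcca => aba => aa
  | accbcb => ccbcb => bcb
  | bac => ac => c
  | bcbabaca => bcabaca => bcaaca => bbca

ac->c; ba->a; caa->b; cc->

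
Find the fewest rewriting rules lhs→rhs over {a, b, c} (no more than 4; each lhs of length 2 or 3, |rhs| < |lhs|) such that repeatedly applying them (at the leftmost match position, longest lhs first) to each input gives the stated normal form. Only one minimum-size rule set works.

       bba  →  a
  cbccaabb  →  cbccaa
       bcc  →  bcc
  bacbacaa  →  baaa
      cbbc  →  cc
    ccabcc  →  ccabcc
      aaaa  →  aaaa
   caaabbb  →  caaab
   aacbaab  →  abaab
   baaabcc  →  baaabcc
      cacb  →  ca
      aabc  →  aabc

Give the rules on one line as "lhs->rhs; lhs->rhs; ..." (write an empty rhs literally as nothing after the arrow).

  | bba => a
  | cbccaabb => cbccaa
  | bcc
  | bacbacaa => baacaa => baaa

aac->a; acb->a; bb->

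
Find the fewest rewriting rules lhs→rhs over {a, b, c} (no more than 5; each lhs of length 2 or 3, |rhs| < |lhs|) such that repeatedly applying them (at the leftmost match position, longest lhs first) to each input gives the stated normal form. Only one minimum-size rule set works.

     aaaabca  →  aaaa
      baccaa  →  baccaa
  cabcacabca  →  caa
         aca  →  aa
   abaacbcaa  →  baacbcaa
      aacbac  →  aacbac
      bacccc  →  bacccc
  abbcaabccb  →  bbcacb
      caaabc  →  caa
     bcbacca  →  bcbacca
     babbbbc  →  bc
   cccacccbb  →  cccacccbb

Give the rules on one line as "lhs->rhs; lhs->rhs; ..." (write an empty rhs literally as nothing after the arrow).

  | aaaabca => aaaa
  | baccaa
  | cabcacabca => cacabca => caabca => caa
  | aca => aa

ab->b; abc->; aca->aa; bbb->b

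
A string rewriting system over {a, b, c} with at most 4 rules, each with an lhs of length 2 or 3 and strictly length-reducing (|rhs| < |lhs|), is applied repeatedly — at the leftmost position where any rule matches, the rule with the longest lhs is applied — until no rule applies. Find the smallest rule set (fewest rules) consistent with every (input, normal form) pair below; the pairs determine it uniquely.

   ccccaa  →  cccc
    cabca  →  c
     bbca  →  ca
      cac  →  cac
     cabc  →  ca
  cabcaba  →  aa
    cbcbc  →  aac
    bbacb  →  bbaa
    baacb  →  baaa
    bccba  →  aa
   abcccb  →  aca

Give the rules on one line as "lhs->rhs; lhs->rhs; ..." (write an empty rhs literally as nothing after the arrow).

  | ccccaa => cccc
  | cabca => caa => c
  | bbca => ca
  | cac

bbc->c; bc->; caa->c; cb->a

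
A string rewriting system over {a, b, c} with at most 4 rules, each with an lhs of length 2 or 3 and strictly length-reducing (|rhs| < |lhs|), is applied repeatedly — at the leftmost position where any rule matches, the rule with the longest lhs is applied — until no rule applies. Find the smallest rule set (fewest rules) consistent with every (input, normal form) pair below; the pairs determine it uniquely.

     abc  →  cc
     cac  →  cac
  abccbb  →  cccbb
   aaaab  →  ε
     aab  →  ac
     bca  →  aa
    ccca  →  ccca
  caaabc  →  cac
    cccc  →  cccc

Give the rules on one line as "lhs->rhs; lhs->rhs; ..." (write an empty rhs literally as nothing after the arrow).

aaa->ba; ab->c; bac->; bc->a

  | abc => cc
  | cac
  | abccbb => cccbb
  | aaaab => baab => bac => ε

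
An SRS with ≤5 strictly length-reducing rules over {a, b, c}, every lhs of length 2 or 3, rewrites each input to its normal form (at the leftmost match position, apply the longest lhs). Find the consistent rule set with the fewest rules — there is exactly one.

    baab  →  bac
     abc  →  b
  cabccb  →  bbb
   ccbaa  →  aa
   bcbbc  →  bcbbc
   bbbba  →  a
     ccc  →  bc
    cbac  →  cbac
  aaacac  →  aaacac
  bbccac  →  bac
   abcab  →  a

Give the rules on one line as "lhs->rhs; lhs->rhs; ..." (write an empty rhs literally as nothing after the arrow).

  | baab => bac
  | abc => cc => b
  | cabccb => ccccb => bccb => bbb
  | ccbaa => bbaa => aa

ab->c; bab->a; bba->a; cc->b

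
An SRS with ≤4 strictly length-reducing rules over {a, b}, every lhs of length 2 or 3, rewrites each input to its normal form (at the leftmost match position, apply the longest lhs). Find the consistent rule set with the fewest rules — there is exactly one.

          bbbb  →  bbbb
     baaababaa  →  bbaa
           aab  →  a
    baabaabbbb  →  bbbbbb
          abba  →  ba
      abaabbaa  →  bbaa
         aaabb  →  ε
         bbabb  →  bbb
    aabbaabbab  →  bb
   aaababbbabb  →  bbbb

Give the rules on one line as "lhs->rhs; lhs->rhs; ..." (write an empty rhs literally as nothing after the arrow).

aaa->aa; ab->; aba->b

  | bbbb
  | baaababaa => baababaa => babbaa => bbaa
  | aab => a
  | baabaabbbb => bababbbb => bbbbbb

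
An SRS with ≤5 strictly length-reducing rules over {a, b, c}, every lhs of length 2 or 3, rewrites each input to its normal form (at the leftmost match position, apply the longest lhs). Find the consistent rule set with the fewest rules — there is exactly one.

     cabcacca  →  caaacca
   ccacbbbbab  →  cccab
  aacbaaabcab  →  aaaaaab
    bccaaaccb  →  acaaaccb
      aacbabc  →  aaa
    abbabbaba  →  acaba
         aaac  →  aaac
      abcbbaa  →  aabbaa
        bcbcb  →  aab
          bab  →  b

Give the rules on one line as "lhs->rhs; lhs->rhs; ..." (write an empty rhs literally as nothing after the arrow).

  | cabcacca => caaacca
  | ccacbbbbab => ccbbbab => cccab
  | aacbaaabcab => aaaabcab => aaaaaab
  | bccaaaccb => acaaaccb

acb->; bab->b; bbb->c; bc->a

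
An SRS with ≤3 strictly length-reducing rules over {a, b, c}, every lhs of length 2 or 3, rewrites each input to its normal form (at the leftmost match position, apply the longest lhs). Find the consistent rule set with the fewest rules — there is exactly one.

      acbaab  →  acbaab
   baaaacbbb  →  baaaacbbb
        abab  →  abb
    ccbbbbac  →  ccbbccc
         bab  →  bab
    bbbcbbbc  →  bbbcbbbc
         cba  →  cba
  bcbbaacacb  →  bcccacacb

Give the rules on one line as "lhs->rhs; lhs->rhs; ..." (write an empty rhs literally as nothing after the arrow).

aba->ab; bba->cc

  | acbaab
  | baaaacbbb
  | abab => abb
  | ccbbbbac => ccbbccc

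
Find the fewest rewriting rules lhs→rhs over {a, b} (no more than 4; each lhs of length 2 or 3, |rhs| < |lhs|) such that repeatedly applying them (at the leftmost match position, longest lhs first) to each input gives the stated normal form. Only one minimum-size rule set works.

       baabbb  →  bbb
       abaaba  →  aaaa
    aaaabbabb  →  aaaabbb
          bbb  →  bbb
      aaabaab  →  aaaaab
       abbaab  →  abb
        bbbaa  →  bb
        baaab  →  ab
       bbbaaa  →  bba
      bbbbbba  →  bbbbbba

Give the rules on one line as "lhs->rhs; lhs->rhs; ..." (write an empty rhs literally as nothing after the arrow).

  | baabbb => bbb
  | abaaba => aaaba => aaaa
  | aaaabbabb => aaaabbb
  | bbb

aba->aa; baa->; bab->b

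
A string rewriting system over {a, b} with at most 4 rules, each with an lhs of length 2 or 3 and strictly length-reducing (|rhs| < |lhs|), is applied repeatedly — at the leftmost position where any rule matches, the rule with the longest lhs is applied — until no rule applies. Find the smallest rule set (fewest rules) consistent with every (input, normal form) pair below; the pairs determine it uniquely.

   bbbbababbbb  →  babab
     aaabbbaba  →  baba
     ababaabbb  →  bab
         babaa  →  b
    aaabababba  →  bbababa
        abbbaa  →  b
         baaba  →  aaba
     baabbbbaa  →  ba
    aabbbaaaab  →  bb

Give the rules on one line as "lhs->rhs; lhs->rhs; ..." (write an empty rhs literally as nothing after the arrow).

aaa->b; abb->ab; baa->aa; bbb->

  | bbbbababbbb => bababbbb => bababbb => bababb => babab
  | aaabbbaba => bbbbaba => baba
  | ababaabbb => abaaabbb => aaaabbb => babbb => babb => bab
  | babaa => baaa => aaa => b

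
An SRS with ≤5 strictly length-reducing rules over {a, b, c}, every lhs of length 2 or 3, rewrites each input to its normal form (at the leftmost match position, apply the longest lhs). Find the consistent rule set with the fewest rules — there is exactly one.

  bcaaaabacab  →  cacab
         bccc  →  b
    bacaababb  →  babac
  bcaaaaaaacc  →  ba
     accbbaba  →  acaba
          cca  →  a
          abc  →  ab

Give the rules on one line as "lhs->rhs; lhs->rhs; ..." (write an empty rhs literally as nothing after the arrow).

aa->c; bb->c; bc->b; cc->

  | bcaaaabacab => baaaabacab => bcaabacab => baabacab => bcbacab => bbacab => cacab
  | bccc => bcc => bc => b
  | bacaababb => baccbabb => bababb => babac
  | bcaaaaaaacc => baaaaaaacc => bcaaaaacc => baaaaacc => bcaaacc => baaacc => bcacc => bacc => ba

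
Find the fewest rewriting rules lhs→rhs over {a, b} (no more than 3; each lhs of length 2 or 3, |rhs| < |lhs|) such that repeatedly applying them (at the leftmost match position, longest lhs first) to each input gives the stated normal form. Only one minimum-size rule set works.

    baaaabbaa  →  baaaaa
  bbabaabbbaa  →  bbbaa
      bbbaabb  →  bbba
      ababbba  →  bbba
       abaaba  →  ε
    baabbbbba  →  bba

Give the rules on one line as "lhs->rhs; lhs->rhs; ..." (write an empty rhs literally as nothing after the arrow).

aba->; abb->

  | baaaabbaa => baaaaa
  | bbabaabbbaa => bbabbbaa => bbbaa
  | bbbaabb => bbba
  | ababbba => bbba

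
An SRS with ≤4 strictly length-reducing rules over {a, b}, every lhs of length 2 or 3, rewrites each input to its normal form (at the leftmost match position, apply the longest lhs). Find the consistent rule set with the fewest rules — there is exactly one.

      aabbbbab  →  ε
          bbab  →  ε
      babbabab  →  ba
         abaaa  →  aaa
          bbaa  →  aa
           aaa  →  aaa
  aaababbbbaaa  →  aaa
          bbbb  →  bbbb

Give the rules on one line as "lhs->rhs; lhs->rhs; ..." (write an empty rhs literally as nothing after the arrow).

ab->; abb->bb; bab->ba; bba->a

  | aabbbbab => abbbbab => bbbbab => bbab => ab => ε
  | bbab => ab => ε
  | babbabab => bababab => baabab => baab => ba
  | abaaa => aaa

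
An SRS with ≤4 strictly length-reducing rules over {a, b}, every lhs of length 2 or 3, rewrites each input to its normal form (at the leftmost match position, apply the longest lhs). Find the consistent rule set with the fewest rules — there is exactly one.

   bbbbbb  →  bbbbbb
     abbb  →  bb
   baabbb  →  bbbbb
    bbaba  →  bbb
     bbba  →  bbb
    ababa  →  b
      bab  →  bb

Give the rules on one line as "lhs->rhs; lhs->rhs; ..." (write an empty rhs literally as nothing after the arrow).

  | bbbbbb
  | abbb => bb
  | baabbb => bbbbb
  | bbaba => bbba => bbb

abb->b; ba->b; baa->bb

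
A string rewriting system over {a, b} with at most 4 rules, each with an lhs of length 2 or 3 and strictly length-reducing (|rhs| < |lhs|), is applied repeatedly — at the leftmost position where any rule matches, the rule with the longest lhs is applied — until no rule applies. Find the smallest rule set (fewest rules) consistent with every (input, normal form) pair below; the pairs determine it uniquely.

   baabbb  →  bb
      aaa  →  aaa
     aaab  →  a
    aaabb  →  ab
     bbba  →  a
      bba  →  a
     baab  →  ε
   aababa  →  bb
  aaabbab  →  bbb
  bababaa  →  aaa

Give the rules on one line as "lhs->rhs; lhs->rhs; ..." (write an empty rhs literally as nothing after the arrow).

aab->; aba->bb; ba->a; bab->aa

  | baabbb => aabbb => bb
  | aaa
  | aaab => a
  | aaabb => ab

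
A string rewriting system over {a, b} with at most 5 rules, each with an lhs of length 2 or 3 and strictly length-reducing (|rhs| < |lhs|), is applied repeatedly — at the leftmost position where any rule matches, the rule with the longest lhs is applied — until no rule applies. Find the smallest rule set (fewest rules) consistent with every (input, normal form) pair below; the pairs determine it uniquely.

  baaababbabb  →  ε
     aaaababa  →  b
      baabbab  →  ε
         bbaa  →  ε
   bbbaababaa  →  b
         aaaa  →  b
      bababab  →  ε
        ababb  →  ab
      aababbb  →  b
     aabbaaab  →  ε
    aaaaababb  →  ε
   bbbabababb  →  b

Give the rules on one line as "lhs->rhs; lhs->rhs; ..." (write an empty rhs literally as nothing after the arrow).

aa->b; ba->b; bb->; bba->bb

  | baaababbabb => baababbabb => bababbabb => bbabbabb => bbbbabb => bbabb => bbbb => bb => ε
  | aaaababa => baababa => bababa => bbaba => bbba => ba => b
  | baabbab => babbab => bbbab => bab => bb => ε
  | bbaa => bba => bb => ε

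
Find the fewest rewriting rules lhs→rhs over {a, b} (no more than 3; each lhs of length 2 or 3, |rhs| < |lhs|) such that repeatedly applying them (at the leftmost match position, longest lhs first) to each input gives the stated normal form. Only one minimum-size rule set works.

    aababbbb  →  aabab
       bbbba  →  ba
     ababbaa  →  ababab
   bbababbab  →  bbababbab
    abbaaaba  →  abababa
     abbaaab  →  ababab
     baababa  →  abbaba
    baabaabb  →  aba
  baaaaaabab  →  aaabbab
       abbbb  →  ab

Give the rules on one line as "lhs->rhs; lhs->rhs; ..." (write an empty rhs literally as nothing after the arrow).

baa->ab; bbb->

  | aababbbb => aabab
  | bbbba => ba
  | ababbaa => ababab
  | bbababbab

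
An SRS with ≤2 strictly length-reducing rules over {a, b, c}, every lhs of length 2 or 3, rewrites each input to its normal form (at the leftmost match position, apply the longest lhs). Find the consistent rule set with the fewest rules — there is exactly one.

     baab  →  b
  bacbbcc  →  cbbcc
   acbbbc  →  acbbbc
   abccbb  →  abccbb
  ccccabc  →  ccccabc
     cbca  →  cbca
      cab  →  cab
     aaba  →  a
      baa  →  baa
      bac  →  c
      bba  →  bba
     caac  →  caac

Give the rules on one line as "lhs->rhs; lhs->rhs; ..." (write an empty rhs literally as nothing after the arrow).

  | baab => b
  | bacbbcc => cbbcc
  | acbbbc
  | abccbb

aab->; bac->c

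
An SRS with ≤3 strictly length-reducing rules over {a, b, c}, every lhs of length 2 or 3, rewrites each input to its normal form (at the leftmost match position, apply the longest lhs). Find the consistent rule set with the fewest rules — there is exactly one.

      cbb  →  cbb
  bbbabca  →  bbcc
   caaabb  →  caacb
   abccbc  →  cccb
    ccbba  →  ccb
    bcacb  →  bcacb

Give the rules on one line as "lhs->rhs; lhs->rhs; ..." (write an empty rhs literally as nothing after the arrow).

ab->c; ba->c; cbc->cb

  | cbb
  | bbbabca => bbcbca => bbcba => bbcc
  | caaabb => caacb
  | abccbc => cccbc => cccb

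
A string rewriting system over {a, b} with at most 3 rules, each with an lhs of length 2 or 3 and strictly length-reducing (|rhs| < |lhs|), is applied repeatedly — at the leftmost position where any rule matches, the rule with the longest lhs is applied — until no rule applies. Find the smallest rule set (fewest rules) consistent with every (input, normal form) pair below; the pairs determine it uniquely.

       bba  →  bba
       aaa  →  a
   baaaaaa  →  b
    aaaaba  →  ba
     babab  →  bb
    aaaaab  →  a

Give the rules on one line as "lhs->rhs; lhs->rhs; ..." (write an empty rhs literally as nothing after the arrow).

aa->; ab->a

  | bba
  | aaa => a
  | baaaaaa => baaaa => baa => b
  | aaaaba => aaba => ba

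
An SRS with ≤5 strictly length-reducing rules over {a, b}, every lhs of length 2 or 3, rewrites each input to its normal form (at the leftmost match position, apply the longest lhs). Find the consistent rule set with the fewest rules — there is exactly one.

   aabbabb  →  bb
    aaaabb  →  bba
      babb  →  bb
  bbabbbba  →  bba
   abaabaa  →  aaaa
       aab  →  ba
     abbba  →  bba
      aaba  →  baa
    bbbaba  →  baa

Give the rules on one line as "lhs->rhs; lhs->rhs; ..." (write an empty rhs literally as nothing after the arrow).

aab->ba; ab->; aba->aa; bbb->ab

  | aabbabb => bababb => baabb => bbab => bb
  | aaaabb => aabab => baab => bba
  | babb => bb
  | bbabbbba => bbbbba => abbba => bba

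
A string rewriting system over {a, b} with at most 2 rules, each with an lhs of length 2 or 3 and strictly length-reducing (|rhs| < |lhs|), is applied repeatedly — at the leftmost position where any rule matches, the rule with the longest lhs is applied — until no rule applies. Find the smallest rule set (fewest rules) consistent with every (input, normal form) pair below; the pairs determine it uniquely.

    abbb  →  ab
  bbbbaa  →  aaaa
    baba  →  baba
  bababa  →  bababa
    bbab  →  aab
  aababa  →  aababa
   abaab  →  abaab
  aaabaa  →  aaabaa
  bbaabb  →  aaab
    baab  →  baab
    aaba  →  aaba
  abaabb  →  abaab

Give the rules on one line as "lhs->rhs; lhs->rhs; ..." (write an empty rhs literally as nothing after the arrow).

  | abbb => abb => ab
  | bbbbaa => bbaaa => aaaa
  | baba
  | bababa

abb->ab; bba->aa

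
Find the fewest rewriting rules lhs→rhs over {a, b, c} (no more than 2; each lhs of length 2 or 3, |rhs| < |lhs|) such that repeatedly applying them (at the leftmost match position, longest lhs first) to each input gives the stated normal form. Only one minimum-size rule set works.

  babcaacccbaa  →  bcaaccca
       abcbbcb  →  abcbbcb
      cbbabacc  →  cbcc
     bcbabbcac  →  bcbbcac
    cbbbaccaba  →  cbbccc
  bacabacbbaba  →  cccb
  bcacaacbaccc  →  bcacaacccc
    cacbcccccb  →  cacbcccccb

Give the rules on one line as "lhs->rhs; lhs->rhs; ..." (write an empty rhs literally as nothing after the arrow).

  | babcaacccbaa => bcaacccbaa => bcaaccca
  | abcbbcb
  | cbbabacc => cbbacc => cbcc
  | bcbabbcac => bcbbcac

aba->c; ba->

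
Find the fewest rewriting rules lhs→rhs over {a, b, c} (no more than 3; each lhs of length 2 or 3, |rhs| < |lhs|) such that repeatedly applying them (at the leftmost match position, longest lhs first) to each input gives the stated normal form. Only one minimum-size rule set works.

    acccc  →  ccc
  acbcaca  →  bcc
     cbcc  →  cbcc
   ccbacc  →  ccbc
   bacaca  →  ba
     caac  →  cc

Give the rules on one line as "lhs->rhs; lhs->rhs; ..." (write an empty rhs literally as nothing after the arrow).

  | acccc => ccc
  | acbcaca => bcaca => bcca => bcc
  | cbcc
  | ccbacc => ccbc

ac->; ca->c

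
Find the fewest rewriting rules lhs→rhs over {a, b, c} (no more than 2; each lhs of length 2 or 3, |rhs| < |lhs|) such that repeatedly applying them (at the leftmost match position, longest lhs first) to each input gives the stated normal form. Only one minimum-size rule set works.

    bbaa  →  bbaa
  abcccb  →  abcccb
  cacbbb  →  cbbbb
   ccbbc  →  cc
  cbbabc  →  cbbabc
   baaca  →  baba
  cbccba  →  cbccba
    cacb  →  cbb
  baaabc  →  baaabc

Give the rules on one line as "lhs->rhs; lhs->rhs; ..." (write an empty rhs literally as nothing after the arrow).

  | bbaa
  | abcccb
  | cacbbb => cbbbb
  | ccbbc => cc

ac->b; bbc->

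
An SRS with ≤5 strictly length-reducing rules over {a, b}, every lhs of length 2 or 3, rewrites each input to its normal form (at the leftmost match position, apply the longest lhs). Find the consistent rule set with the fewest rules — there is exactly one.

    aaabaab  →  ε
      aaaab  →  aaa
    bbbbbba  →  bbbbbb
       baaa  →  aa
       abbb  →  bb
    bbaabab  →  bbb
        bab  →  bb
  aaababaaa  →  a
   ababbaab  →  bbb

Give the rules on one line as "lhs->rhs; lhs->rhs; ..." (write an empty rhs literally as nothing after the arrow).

ab->; aba->ba; ba->b; baa->a

  | aaabaab => aabaab => abaab => baab => ab => ε
  | aaaab => aaa
  | bbbbbba => bbbbbb
  | baaa => aa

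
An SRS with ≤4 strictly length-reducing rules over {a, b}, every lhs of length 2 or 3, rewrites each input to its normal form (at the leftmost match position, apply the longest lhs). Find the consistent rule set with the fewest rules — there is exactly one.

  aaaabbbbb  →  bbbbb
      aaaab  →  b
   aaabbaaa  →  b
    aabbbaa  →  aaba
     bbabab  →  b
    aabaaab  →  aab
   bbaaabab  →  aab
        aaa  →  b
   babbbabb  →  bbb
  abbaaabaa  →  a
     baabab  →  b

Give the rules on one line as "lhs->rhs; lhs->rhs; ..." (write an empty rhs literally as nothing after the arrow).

  | aaaabbbbb => babbbbb => bbbbb
  | aaaab => bab => b
  | aaabbaaa => bbbaaa => baa => b
  | aabbbaa => aaba

aaa->b; baa->b; bab->b; bba->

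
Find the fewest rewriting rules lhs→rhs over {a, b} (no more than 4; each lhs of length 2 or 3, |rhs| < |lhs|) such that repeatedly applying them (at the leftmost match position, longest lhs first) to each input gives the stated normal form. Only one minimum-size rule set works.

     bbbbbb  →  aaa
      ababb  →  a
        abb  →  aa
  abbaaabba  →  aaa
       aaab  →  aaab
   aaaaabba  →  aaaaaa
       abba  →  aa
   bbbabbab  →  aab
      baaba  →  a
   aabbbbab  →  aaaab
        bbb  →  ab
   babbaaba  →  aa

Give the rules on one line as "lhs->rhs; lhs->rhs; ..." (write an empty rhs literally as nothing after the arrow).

  | bbbbbb => abbbb => aabb => aaa
  | ababb => abab => aba => a
  | abb => aa
  | abbaaabba => abbaabba => abbabba => abbbba => aabba => aabb => aaa

ba->; bab->ba; bb->a; bba->bb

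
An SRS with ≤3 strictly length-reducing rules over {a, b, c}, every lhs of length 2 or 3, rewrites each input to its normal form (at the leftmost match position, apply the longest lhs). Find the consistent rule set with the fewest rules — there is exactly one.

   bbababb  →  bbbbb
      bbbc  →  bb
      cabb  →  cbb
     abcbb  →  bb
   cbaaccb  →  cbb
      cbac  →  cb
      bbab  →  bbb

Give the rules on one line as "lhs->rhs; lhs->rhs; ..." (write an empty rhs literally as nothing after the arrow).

ab->b; ac->; bc->

  | bbababb => bbbabb => bbbbb
  | bbbc => bb
  | cabb => cbb
  | abcbb => bcbb => bb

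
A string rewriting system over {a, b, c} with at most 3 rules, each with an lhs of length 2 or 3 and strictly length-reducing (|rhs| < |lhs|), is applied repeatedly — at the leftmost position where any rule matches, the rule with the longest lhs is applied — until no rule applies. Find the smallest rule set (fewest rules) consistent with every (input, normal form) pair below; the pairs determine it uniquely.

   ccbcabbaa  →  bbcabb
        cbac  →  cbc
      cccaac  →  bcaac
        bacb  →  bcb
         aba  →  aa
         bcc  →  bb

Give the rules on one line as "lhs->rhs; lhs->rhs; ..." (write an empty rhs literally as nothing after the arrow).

aba->aa; ba->b; cc->b

  | ccbcabbaa => bbcabbaa => bbcabba => bbcabb
  | cbac => cbc
  | cccaac => bcaac
  | bacb => bcb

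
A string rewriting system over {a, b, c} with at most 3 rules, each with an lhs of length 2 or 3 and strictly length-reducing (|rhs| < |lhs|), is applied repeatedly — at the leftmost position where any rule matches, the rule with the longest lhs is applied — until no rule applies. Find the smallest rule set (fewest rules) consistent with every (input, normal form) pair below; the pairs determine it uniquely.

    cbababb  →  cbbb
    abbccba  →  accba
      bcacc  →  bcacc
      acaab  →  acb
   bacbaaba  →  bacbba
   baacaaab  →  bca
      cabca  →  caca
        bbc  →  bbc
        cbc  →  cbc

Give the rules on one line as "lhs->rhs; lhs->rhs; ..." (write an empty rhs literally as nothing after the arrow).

  | cbababb => cbaabb => cbbb
  | abbccba => abccba => accba
  | bcacc
  | acaab => acb

aa->; ab->a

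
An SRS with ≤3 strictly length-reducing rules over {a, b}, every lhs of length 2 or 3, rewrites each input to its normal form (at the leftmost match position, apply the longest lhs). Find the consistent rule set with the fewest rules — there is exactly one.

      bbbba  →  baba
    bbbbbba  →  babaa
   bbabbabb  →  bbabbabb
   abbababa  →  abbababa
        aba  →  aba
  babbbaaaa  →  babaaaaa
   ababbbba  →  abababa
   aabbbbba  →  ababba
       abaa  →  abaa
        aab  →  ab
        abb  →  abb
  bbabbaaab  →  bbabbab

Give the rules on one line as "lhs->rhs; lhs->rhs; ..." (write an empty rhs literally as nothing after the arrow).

  | bbbba => baba
  | bbbbbba => babbba => babaa
  | bbabbabb
  | abbababa

aab->ab; bbb->ba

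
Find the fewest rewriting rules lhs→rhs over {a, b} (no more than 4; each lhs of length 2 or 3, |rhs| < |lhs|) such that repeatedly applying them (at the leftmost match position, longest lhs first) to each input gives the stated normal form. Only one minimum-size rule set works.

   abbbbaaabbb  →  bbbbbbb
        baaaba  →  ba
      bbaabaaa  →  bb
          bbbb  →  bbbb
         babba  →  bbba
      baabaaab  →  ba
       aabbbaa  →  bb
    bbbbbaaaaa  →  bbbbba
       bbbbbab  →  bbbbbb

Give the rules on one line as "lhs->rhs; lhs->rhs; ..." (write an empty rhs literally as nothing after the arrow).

aa->; aab->a; ab->b; aba->a

  | abbbbaaabbb => bbbbaaabbb => bbbbabbb => bbbbbbb
  | baaaba => baba => ba
  | bbaabaaa => bbaaaa => bbaa => bb
  | bbbb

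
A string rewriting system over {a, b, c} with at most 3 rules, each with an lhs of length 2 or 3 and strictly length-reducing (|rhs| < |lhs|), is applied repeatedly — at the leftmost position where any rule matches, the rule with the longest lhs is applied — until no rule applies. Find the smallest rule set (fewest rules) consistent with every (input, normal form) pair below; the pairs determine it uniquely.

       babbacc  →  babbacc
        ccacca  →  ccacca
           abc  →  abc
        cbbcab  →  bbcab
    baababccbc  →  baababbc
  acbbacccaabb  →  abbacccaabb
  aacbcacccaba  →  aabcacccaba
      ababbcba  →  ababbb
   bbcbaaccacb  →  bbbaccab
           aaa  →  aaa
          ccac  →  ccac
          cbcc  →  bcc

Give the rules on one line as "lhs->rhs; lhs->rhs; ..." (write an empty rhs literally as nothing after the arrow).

  | babbacc
  | ccacca
  | abc
  | cbbcab => bbcab

cb->b; cba->b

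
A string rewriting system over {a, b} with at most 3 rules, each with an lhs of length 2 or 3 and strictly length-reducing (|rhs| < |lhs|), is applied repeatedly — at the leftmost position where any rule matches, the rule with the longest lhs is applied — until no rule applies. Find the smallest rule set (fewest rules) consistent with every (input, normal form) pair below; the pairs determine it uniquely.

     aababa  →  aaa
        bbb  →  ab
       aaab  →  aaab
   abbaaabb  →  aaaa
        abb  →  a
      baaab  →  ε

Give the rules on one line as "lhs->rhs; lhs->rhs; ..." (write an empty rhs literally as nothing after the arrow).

  | aababa => aabba => aaa
  | bbb => ab
  | aaab
  | abbaaabb => aaaabb => aaaa

ba->b; bb->; bbb->ab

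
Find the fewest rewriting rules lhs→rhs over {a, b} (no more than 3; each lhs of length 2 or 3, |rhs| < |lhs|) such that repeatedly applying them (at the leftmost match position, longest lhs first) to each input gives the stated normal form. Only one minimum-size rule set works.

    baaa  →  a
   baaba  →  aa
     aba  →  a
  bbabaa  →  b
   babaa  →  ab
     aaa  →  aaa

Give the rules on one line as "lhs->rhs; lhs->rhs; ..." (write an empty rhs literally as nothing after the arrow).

abb->a; ba->; baa->ab

  | baaa => aba => a
  | baaba => abba => aa
  | aba => a
  | bbabaa => bbaa => bab => b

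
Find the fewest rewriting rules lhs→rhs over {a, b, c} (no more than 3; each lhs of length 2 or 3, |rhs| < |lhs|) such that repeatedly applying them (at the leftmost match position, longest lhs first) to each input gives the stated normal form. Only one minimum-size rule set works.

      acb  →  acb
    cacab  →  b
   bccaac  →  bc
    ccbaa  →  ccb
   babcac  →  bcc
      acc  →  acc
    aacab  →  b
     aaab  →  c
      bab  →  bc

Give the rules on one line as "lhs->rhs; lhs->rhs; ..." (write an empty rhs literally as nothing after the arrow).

  | acb
  | cacab => cab => b
  | bccaac => bcac => bc
  | ccbaa => ccb

aa->; ab->c; ca->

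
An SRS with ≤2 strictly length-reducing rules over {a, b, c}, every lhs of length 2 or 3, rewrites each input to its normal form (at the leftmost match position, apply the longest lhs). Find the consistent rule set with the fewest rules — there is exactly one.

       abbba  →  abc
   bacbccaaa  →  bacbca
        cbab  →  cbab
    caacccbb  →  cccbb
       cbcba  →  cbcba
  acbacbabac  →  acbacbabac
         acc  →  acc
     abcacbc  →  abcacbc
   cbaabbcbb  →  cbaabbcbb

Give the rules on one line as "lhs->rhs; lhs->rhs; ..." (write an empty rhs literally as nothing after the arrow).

bba->c; caa->

  | abbba => abc
  | bacbccaaa => bacbca
  | cbab
  | caacccbb => cccbb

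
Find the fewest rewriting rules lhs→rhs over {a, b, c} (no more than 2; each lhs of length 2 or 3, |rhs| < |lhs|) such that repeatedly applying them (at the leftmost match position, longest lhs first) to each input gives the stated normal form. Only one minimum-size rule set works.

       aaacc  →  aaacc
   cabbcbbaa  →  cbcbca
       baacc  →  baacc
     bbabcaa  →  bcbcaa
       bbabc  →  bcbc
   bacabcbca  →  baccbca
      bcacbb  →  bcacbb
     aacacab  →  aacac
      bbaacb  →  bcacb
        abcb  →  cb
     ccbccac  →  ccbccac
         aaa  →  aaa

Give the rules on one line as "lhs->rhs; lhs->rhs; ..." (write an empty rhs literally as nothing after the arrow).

ab->; bba->bc

  | aaacc
  | cabbcbbaa => cbcbbaa => cbcbca
  | baacc
  | bbabcaa => bcbcaa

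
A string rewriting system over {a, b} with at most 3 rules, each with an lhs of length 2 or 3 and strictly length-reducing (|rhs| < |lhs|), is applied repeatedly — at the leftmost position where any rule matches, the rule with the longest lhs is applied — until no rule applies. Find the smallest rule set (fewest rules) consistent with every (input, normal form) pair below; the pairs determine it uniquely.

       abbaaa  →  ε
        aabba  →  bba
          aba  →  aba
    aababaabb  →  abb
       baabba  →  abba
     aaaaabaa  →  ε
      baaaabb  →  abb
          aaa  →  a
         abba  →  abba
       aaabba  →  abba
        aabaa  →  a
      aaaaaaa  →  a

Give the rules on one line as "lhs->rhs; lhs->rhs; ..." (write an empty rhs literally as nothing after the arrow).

aa->; baa->a

  | abbaaa => abaa => aa => ε
  | aabba => bba
  | aba
  | aababaabb => babaabb => baabb => abb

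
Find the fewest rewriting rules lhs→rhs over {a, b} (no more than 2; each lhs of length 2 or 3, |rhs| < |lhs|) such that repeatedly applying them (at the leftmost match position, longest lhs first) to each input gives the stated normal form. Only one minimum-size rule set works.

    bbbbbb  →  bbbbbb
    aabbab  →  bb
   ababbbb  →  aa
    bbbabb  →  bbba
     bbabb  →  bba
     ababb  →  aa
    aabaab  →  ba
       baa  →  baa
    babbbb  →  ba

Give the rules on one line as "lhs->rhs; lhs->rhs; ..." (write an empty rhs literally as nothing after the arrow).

  | bbbbbb
  | aabbab => aabab => aaab => bb
  | ababbbb => aabbbb => aabbb => aabb => aab => aa
  | bbbabb => bbbab => bbba

aaa->b; ab->a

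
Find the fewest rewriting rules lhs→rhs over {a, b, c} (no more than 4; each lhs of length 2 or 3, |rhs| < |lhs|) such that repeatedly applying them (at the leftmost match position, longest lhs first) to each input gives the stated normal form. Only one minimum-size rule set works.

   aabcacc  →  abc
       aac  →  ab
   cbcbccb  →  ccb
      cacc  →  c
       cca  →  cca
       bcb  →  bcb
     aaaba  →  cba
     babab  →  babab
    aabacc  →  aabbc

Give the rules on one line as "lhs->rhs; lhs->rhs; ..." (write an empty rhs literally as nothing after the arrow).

  | aabcacc => aacc => abc
  | aac => ab
  | cbcbccb => cbccb => ccb
  | cacc => cbc => c

aaa->c; ac->b; bca->; cbc->c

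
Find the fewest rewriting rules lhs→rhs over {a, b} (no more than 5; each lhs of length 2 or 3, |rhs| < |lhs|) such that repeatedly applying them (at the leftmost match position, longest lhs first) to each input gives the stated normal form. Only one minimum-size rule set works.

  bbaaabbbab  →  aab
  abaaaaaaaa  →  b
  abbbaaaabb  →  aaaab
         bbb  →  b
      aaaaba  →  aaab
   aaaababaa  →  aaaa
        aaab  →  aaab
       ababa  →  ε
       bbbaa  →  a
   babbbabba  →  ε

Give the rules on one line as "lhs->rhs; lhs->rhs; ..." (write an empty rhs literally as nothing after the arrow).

  | bbaaabbbab => aabbbab => aabbab => aab
  | abaaaaaaaa => baaaaaaa => baaaaaa => baaaaa => baaaa => baaa => baa => ba => b
  | abbbaaaabb => abbaaaabb => aaaabb => aaaab
  | bbb => bb => b

aba->b; ba->b; bb->b; bba->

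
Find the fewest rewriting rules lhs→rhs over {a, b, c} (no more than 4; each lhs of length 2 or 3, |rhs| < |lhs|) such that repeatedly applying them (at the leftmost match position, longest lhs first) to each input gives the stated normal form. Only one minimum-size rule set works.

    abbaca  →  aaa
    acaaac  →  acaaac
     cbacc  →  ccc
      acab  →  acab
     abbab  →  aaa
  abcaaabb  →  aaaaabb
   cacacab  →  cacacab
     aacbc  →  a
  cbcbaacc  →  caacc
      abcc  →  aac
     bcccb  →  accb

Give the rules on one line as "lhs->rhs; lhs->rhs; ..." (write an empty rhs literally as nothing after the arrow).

acb->bb; ba->; bab->ca; bc->a

  | abbaca => abca => aaa
  | acaaac
  | cbacc => ccc
  | acab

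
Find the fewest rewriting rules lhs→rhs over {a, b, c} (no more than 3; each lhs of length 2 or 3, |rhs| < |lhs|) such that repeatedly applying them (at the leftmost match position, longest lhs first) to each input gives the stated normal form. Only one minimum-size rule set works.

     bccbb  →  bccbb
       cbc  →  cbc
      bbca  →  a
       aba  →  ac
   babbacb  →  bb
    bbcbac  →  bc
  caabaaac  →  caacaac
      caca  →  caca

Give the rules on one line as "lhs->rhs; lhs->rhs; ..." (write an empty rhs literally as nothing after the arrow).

aba->ac; ba->b; bbc->

  | bccbb
  | cbc
  | bbca => a
  | aba => ac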